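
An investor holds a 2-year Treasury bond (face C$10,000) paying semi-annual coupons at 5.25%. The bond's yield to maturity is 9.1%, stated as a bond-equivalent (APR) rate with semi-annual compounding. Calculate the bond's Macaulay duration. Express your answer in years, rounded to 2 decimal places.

Periodic yield y = 0.0455. Discount each cash flow and weight by its period:
  t   CF        PV=CF/(1+0.0455)^t    t·PV
  1       262.50       251.0760       251.0760
  2       262.50       240.1492       480.2985
  3       262.50       229.6980       689.0940
  4    10,262.50     8,589.2852    34,357.1407
  Σ                  9,310.2084    35,777.6092
Price P = Σ PV = 9,310.2084.
Macaulay duration = Σ(t·PV) / P = 35,777.6092 / 9,310.2084 = 3.84284 half-year periods.
In years: 3.84284 / 2 = 1.92142 years.

1.92 years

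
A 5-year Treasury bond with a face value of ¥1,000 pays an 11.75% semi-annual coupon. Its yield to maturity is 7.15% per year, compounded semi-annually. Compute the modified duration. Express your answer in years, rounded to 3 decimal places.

Periodic yield y = 0.03575. First find Macaulay duration:
  t   CF        PV=CF/(1+0.03575)^t    t·PV
  1        58.75        56.7222        56.7222
  2        58.75        54.7644       109.5287
  3        58.75        52.8741       158.6223
  4        58.75        51.0491       204.1964
  5        58.75        49.2871       246.4354
  6        58.75        47.5859       285.5154
  7        58.75        45.9434       321.6039
  8        58.75        44.3576       354.8610
  9        58.75        42.8266       385.4392
  10    1,058.75       745.1505     7,451.5051
  Σ                  1,190.5609     9,574.4297
P = 1,190.5609; Macaulay duration = 9,574.4297 / 1,190.5609 = 8.04195 half-year periods = 4.02097 years.
Modified duration = D_Mac / (1 + y) = 4.02097 / 1.03575 = 3.88219 years.

3.882 years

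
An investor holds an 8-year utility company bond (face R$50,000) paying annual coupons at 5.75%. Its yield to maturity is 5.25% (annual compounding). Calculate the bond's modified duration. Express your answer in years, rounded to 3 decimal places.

Periodic yield y = 0.0525. First find Macaulay duration:
  t   CF        PV=CF/(1+0.0525)^t    t·PV
  1     2,875.00     2,731.5914     2,731.5914
  2     2,875.00     2,595.3363     5,190.6726
  3     2,875.00     2,465.8777     7,397.6331
  4     2,875.00     2,342.8767     9,371.5067
  5     2,875.00     2,226.0111    11,130.0555
  6     2,875.00     2,114.9749    12,689.8495
  7     2,875.00     2,009.4774    14,066.3415
  8    52,875.00    35,113.4534   280,907.6272
  Σ                 51,599.5989   343,485.2777
P = 51,599.5989; Macaulay duration = 343,485.2777 / 51,599.5989 = 6.65674 years.
Modified duration = D_Mac / (1 + y) = 6.65674 / 1.0525 = 6.32470 years.

6.325 years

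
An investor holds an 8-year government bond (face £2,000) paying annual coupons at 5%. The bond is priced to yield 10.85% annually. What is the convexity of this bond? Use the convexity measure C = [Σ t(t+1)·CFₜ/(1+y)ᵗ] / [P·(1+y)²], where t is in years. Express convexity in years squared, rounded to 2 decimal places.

44.33

With y = 0.1085:
  t   CF        PV=CF/(1+0.1085)^t    t·PV        t(t+1)·PV
  1       100.00        90.2120        90.2120         180.4240
  2       100.00        81.3820       162.7641         488.2923
  3       100.00        73.4164       220.2491         880.9964
  4       100.00        66.2304       264.9215       1,324.6075
  5       100.00        59.7477       298.7387       1,792.4323
  6       100.00        53.8996       323.3978       2,263.7846
  7       100.00        48.6239       340.3676       2,722.9405
  8     2,100.00       921.1571     7,369.2570      66,323.3129
  Σ                  1,394.6692     9,069.9078      75,976.7905
P = 1,394.6692.
Convexity = Σ t(t+1)·PV / [P·(1+y)²] = 75,976.7905 / (1,394.6692 × 1.228772) = 44.33414.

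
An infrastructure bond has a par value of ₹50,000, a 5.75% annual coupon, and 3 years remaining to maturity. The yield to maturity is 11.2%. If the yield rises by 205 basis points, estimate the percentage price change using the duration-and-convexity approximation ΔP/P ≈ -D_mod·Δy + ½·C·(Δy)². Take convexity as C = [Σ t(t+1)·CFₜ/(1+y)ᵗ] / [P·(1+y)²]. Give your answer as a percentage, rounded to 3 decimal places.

-5.024%

With y = 0.112:
  t   CF        PV=CF/(1+0.112)^t    t·PV        t(t+1)·PV
  1     2,875.00     2,585.4317     2,585.4317       5,170.8633
  2     2,875.00     2,325.0285     4,650.0569      13,950.1708
  3    52,875.00    38,453.5127   115,360.5382     461,442.1526
  Σ                 43,363.9728   122,596.0267     480,563.1867
P = 43,363.9728; D_Mac = 2.82714 yrs; D_mod = 2.54239 yrs; C = 8.96214.
Duration effect: -2.54239 × (+0.0205) = -0.052119
Convexity effect: 0.5 × 8.96214 × (0.0205)² = +0.0018832
ΔP/P ≈ -0.052119 + 0.0018832 = -0.050236 = -5.0236%.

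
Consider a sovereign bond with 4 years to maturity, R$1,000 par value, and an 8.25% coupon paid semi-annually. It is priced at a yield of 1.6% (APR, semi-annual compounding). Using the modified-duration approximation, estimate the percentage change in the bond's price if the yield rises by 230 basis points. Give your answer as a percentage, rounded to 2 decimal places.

-8.10%

Periodic yield y = 0.008. Modified duration first:
  t   CF        PV=CF/(1+0.008)^t    t·PV
  1        41.25        40.9226        40.9226
  2        41.25        40.5978        81.1957
  3        41.25        40.2756       120.8269
  4        41.25        39.9560       159.8239
  5        41.25        39.6389       198.1944
  6        41.25        39.3243       235.9457
  7        41.25        39.0122       273.0853
  8     1,041.25       976.9464     7,815.5716
  Σ                  1,256.6738     8,925.5660
P = 1,256.6738; D_Mac = 7.10253 half-year periods = 3.55127 yrs; D_mod = 3.55127/(1+0.008) = 3.52308 yrs.
ΔP/P ≈ -D_mod · Δy = -3.52308 × (+0.023) = -0.081031 = -8.1031%.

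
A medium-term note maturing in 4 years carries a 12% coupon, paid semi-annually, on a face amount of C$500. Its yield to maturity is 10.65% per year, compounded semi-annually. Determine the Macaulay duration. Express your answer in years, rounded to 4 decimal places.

Periodic yield y = 0.05325. Discount each cash flow and weight by its period:
  t   CF        PV=CF/(1+0.05325)^t    t·PV
  1        30.00        28.4833        28.4833
  2        30.00        27.0432        54.0864
  3        30.00        25.6760        77.0279
  4        30.00        24.3778        97.5114
  5        30.00        23.1454       115.7268
  6        30.00        21.9752       131.8511
  7        30.00        20.8642       146.0491
  8       530.00       349.9646     2,799.7169
  Σ                    521.5296     3,450.4529
Price P = Σ PV = 521.5296.
Macaulay duration = Σ(t·PV) / P = 3,450.4529 / 521.5296 = 6.61602 half-year periods.
In years: 6.61602 / 2 = 3.30801 years.

3.3080 years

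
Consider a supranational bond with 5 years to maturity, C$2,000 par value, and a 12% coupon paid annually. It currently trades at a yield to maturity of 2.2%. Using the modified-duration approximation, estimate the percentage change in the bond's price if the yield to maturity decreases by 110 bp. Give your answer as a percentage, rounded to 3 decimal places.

+4.534%

Periodic yield y = 0.022. Modified duration first:
  t   CF        PV=CF/(1+0.022)^t    t·PV
  1       240.00       234.8337       234.8337
  2       240.00       229.7785       459.5571
  3       240.00       224.8322       674.4967
  4       240.00       219.9924       879.9696
  5     2,240.00     2,009.0629    10,045.3146
  Σ                  2,918.4997    12,294.1716
P = 2,918.4997; D_Mac = 4.21250 yrs; D_mod = 4.21250/(1+0.022) = 4.12182 yrs.
ΔP/P ≈ -D_mod · Δy = -4.12182 × (-0.011) = +0.045340 = +4.5340%.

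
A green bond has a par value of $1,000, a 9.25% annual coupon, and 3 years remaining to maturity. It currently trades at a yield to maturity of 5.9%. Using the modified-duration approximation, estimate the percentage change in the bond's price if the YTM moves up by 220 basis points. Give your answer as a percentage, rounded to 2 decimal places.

Periodic yield y = 0.059. Modified duration first:
  t   CF        PV=CF/(1+0.059)^t    t·PV
  1        92.50        87.3466        87.3466
  2        92.50        82.4802       164.9604
  3     1,092.50       919.8851     2,759.6552
  Σ                  1,089.7118     3,011.9622
P = 1,089.7118; D_Mac = 2.76400 yrs; D_mod = 2.76400/(1+0.059) = 2.61001 yrs.
ΔP/P ≈ -D_mod · Δy = -2.61001 × (+0.022) = -0.057420 = -5.7420%.

-5.74%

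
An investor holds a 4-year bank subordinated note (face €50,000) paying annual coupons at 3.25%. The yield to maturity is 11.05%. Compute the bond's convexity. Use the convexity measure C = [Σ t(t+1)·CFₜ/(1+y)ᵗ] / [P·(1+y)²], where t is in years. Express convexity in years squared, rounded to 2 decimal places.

With y = 0.1105:
  t   CF        PV=CF/(1+0.1105)^t    t·PV        t(t+1)·PV
  1     1,625.00     1,463.3048     1,463.3048       2,926.6096
  2     1,625.00     1,317.6991     2,635.3981       7,906.1944
  3     1,625.00     1,186.5818     3,559.7453      14,238.9814
  4    51,625.00    33,945.7816   135,783.1265     678,915.6326
  Σ                 37,913.3673   143,441.5748     703,987.4181
P = 37,913.3673.
Convexity = Σ t(t+1)·PV / [P·(1+y)²] = 703,987.4181 / (37,913.3673 × 1.233210) = 15.05689.

15.06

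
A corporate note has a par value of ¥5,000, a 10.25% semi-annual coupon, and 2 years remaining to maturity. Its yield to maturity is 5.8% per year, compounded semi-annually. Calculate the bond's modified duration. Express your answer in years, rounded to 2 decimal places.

Periodic yield y = 0.029. First find Macaulay duration:
  t   CF        PV=CF/(1+0.029)^t    t·PV
  1       256.25       249.0282       249.0282
  2       256.25       242.0099       484.0198
  3       256.25       235.1894       705.5682
  4     5,256.25     4,688.2905    18,753.1620
  Σ                  5,414.5180    20,191.7782
P = 5,414.5180; Macaulay duration = 20,191.7782 / 5,414.5180 = 3.72919 half-year periods = 1.86460 years.
Modified duration = D_Mac / (1 + y) = 1.86460 / 1.029 = 1.81205 years.

1.81 years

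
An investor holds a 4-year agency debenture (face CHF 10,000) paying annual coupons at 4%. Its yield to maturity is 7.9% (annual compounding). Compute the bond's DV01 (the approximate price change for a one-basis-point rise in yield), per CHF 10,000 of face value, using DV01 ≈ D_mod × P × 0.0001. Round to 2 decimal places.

Periodic yield y = 0.079.
  t   CF        PV=CF/(1+0.079)^t    t·PV
  1       400.00       370.7136       370.7136
  2       400.00       343.5715       687.1430
  3       400.00       318.4166       955.2497
  4    10,400.00     7,672.6884    30,690.7536
  Σ                  8,705.3901    32,703.8598
P = 8,705.3901; D_Mac = 3.75674 yrs; D_mod = 3.48168 yrs.
DV01 ≈ 3.48168 × 8,705.3901 × 0.0001 = 3.030942.

CHF 3.03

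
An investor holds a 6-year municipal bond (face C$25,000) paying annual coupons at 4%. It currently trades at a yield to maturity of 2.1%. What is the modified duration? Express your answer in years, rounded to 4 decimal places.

Periodic yield y = 0.021. First find Macaulay duration:
  t   CF        PV=CF/(1+0.021)^t    t·PV
  1     1,000.00       979.4319       979.4319
  2     1,000.00       959.2869     1,918.5738
  3     1,000.00       939.5562     2,818.6687
  4     1,000.00       920.2314     3,680.9255
  5     1,000.00       901.3040     4,506.5199
  6    26,000.00    22,951.9133   137,711.4800
  Σ                 27,651.7237   151,615.5998
P = 27,651.7237; Macaulay duration = 151,615.5998 / 27,651.7237 = 5.48304 years.
Modified duration = D_Mac / (1 + y) = 5.48304 / 1.021 = 5.37027 years.

5.3703 years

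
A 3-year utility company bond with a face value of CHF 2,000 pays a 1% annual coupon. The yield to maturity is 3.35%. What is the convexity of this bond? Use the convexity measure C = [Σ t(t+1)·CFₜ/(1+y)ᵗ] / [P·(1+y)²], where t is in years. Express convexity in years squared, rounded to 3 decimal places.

With y = 0.0335:
  t   CF        PV=CF/(1+0.0335)^t    t·PV        t(t+1)·PV
  1        20.00        19.3517        19.3517          38.7034
  2        20.00        18.7244        37.4489         112.3467
  3     2,020.00     1,829.8687     5,489.6061      21,958.4243
  Σ                  1,867.9449     5,546.4067      22,109.4744
P = 1,867.9449.
Convexity = Σ t(t+1)·PV / [P·(1+y)²] = 22,109.4744 / (1,867.9449 × 1.068122) = 11.08137.

11.081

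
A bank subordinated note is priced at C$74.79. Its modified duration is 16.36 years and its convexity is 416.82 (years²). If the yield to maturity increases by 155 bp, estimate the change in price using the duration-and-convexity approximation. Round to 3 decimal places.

Duration effect: -D_mod·Δy = -16.36 × (+0.0155) = -0.253580
Convexity effect: ½·C·(Δy)² = 0.5 × 416.82 × (0.0155)² = +0.0500705025
ΔP/P ≈ -0.253580 + 0.0500705025 = -0.2035094975
ΔP ≈ 74.79 × (-0.2035094975) = -15.220475318025.

-C$15.220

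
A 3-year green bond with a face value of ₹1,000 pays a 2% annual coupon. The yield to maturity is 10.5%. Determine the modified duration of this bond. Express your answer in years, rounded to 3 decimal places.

2.655 years

Periodic yield y = 0.105. First find Macaulay duration:
  t   CF        PV=CF/(1+0.105)^t    t·PV
  1        20.00        18.0995        18.0995
  2        20.00        16.3797        32.7594
  3     1,020.00       755.9853     2,267.9558
  Σ                    790.4645     2,318.8147
P = 790.4645; Macaulay duration = 2,318.8147 / 790.4645 = 2.93348 years.
Modified duration = D_Mac / (1 + y) = 2.93348 / 1.105 = 2.65474 years.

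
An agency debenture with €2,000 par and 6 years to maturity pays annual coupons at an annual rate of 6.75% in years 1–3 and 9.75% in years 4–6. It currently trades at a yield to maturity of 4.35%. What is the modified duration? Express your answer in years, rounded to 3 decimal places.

Periodic yield y = 0.0435. First find Macaulay duration:
  t   CF        PV=CF/(1+0.0435)^t    t·PV
  1       135.00       129.3723       129.3723
  2       135.00       123.9792       247.9584
  3       135.00       118.8109       356.4328
  4       195.00       164.4617       657.8468
  5       195.00       157.6059       788.0293
  6     2,195.00     1,700.1209    10,200.7254
  Σ                  2,394.3509    12,380.3650
P = 2,394.3509; Macaulay duration = 12,380.3650 / 2,394.3509 = 5.17066 years.
Modified duration = D_Mac / (1 + y) = 5.17066 / 1.0435 = 4.95511 years.

4.955 years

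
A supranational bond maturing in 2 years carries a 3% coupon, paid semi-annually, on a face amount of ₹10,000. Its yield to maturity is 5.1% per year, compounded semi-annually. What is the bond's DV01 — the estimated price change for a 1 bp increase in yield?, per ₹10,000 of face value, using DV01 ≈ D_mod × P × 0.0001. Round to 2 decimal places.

₹1.83

Periodic yield y = 0.0255.
  t   CF        PV=CF/(1+0.0255)^t    t·PV
  1       150.00       146.2701       146.2701
  2       150.00       142.6330       285.2659
  3       150.00       139.0863       417.2588
  4    10,150.00     9,177.4787    36,709.9146
  Σ                  9,605.4680    37,558.7095
P = 9,605.4680; D_Mac = 3.91014 half-year periods = 1.95507 yrs; D_mod = 1.90645 yrs.
DV01 ≈ 1.90645 × 9,605.4680 × 0.0001 = 1.831239.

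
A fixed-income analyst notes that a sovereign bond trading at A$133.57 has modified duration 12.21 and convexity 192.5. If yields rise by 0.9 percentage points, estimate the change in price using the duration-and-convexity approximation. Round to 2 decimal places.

-A$13.64

Duration effect: -D_mod·Δy = -12.21 × (+0.009) = -0.109890
Convexity effect: ½·C·(Δy)² = 0.5 × 192.5 × (0.009)² = +0.00779625
ΔP/P ≈ -0.109890 + 0.00779625 = -0.10209375
ΔP ≈ 133.57 × (-0.10209375) = -13.6366621875.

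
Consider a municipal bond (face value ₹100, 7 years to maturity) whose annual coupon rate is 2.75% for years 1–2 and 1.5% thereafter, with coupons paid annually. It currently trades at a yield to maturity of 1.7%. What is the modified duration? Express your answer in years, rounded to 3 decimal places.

6.460 years

Periodic yield y = 0.017. First find Macaulay duration:
  t   CF        PV=CF/(1+0.017)^t    t·PV
  1         2.75         2.7040         2.7040
  2         2.75         2.6588         5.3177
  3         1.50         1.4260         4.2781
  4         1.50         1.4022         5.6088
  5         1.50         1.3788         6.8938
  6         1.50         1.3557         8.1342
  7       101.50        90.2027       631.4187
  Σ                    101.1282       664.3552
P = 101.1282; Macaulay duration = 664.3552 / 101.1282 = 6.56944 years.
Modified duration = D_Mac / (1 + y) = 6.56944 / 1.017 = 6.45962 years.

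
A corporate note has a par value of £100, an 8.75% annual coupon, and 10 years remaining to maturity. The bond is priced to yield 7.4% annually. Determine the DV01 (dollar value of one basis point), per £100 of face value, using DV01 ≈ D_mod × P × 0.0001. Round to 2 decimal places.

Periodic yield y = 0.074.
  t   CF        PV=CF/(1+0.074)^t    t·PV
  1         8.75         8.1471         8.1471
  2         8.75         7.5858        15.1715
  3         8.75         7.0631        21.1893
  4         8.75         6.5764        26.3058
  5         8.75         6.1233        30.6166
  6         8.75         5.7014        34.2085
  7         8.75         5.3086        37.1600
  8         8.75         4.9428        39.5425
  9         8.75         4.6022        41.4202
  10      108.75        53.2582       532.5820
  Σ                    109.3090       786.3434
P = 109.3090; D_Mac = 7.19377 yrs; D_mod = 6.69811 yrs.
DV01 ≈ 6.69811 × 109.3090 × 0.0001 = 0.073216.

£0.07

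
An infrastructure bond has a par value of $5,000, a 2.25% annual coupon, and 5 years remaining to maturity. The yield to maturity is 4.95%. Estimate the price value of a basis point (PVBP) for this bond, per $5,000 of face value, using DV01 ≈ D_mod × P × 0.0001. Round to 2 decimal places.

$2.01

Periodic yield y = 0.0495.
  t   CF        PV=CF/(1+0.0495)^t    t·PV
  1       112.50       107.1939       107.1939
  2       112.50       102.1381       204.2761
  3       112.50        97.3207       291.9621
  4       112.50        92.7305       370.9221
  5     5,112.50     4,015.3287    20,076.6437
  Σ                  4,414.7119    21,050.9979
P = 4,414.7119; D_Mac = 4.76837 yrs; D_mod = 4.54347 yrs.
DV01 ≈ 4.54347 × 4,414.7119 × 0.0001 = 2.005812.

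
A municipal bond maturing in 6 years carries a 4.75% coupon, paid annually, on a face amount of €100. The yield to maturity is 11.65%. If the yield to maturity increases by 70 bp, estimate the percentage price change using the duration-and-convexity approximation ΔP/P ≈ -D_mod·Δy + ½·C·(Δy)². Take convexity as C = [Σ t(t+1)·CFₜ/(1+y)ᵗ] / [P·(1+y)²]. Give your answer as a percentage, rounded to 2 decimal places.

-3.20%

With y = 0.1165:
  t   CF        PV=CF/(1+0.1165)^t    t·PV        t(t+1)·PV
  1         4.75         4.2544         4.2544           8.5087
  2         4.75         3.8104         7.6209          22.8627
  3         4.75         3.4129        10.2386          40.9542
  4         4.75         3.0567        12.2270          61.1348
  5         4.75         2.7378        13.6889          82.1337
  6       104.75        54.0756       324.4538       2,271.1769
  Σ                     71.3478       372.4836       2,486.7710
P = 71.3478; D_Mac = 5.22067 yrs; D_mod = 4.67593 yrs; C = 27.96002.
Duration effect: -4.67593 × (+0.007) = -0.032731
Convexity effect: 0.5 × 27.96002 × (0.007)² = +0.0006850
ΔP/P ≈ -0.032731 + 0.0006850 = -0.032046 = -3.2046%.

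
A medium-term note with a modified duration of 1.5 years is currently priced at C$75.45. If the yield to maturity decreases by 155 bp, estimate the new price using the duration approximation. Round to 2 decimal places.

C$77.20

Duration approximation: ΔP/P ≈ -D_mod · Δy = -1.5 × (-0.0155) = +0.023250.
New price ≈ 75.45 × (1 + 0.023250) = 77.2042125.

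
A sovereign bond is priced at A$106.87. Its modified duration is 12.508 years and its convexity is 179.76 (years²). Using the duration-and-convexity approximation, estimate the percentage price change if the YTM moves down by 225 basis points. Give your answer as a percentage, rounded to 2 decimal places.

Duration effect: -D_mod·Δy = -12.508 × (-0.0225) = +0.281430
Convexity effect: ½·C·(Δy)² = 0.5 × 179.76 × (-0.0225)² = +0.04550175
ΔP/P ≈ +0.281430 + 0.04550175 = +0.32693175
= +32.693175%.

+32.69%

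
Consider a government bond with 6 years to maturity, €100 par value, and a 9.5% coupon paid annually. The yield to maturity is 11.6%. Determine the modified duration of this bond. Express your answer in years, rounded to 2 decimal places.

4.28 years

Periodic yield y = 0.116. First find Macaulay duration:
  t   CF        PV=CF/(1+0.116)^t    t·PV
  1         9.50         8.5125         8.5125
  2         9.50         7.6277        15.2555
  3         9.50         6.8349        20.5046
  4         9.50         6.1244        24.4978
  5         9.50         5.4879        27.4393
  6       109.50        56.6799       340.0793
  Σ                     91.2673       436.2890
P = 91.2673; Macaulay duration = 436.2890 / 91.2673 = 4.78034 years.
Modified duration = D_Mac / (1 + y) = 4.78034 / 1.116 = 4.28346 years.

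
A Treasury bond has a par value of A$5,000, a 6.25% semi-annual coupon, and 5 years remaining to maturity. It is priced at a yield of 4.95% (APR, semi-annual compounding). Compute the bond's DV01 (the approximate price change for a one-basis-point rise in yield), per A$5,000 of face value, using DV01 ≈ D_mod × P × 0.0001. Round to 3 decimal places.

A$2.264

Periodic yield y = 0.02475.
  t   CF        PV=CF/(1+0.02475)^t    t·PV
  1       156.25       152.4762       152.4762
  2       156.25       148.7936       297.5871
  3       156.25       145.1999       435.5996
  4       156.25       141.6930       566.7719
  5       156.25       138.2708       691.3539
  6       156.25       134.9312       809.5874
  7       156.25       131.6723       921.7063
  8       156.25       128.4922     1,027.9372
  9       156.25       125.3888     1,128.4990
  10    5,156.25     4,037.8920    40,378.9197
  Σ                  5,284.8099    46,410.4385
P = 5,284.8099; D_Mac = 8.78186 half-year periods = 4.39093 yrs; D_mod = 4.28488 yrs.
DV01 ≈ 4.28488 × 5,284.8099 × 0.0001 = 2.264476.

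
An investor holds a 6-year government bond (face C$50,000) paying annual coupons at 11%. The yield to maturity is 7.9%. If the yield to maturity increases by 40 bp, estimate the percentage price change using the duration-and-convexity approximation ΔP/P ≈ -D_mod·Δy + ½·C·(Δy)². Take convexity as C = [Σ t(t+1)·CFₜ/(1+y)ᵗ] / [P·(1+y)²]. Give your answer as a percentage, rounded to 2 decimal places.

-1.75%

With y = 0.079:
  t   CF        PV=CF/(1+0.079)^t    t·PV        t(t+1)·PV
  1     5,500.00     5,097.3123     5,097.3123      10,194.6247
  2     5,500.00     4,724.1078     9,448.2156      28,344.6469
  3     5,500.00     4,378.2278    13,134.6834      52,538.7337
  4     5,500.00     4,057.6717    16,230.6870      81,153.4349
  5     5,500.00     3,760.5855    18,802.9275     112,817.5647
  6    55,500.00    35,169.3478   211,016.0870   1,477,112.6091
  Σ                 57,187.2530   273,729.9128   1,762,161.6139
P = 57,187.2530; D_Mac = 4.78655 yrs; D_mod = 4.43610 yrs; C = 26.46693.
Duration effect: -4.43610 × (+0.004) = -0.017744
Convexity effect: 0.5 × 26.46693 × (0.004)² = +0.0002117
ΔP/P ≈ -0.017744 + 0.0002117 = -0.017533 = -1.7533%.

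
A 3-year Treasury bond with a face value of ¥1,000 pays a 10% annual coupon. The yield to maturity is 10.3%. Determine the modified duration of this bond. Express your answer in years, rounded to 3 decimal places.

Periodic yield y = 0.103. First find Macaulay duration:
  t   CF        PV=CF/(1+0.103)^t    t·PV
  1       100.00        90.6618        90.6618
  2       100.00        82.1957       164.3914
  3     1,100.00       819.7212     2,459.1635
  Σ                    992.5787     2,714.2167
P = 992.5787; Macaulay duration = 2,714.2167 / 992.5787 = 2.73451 years.
Modified duration = D_Mac / (1 + y) = 2.73451 / 1.103 = 2.47916 years.

2.479 years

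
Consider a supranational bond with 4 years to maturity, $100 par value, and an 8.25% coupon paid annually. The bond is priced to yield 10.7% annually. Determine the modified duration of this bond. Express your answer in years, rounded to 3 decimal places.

Periodic yield y = 0.107. First find Macaulay duration:
  t   CF        PV=CF/(1+0.107)^t    t·PV
  1         8.25         7.4526         7.4526
  2         8.25         6.7322        13.4645
  3         8.25         6.0815        18.2445
  4       108.25        72.0838       288.3350
  Σ                     92.3501       327.4966
P = 92.3501; Macaulay duration = 327.4966 / 92.3501 = 3.54625 years.
Modified duration = D_Mac / (1 + y) = 3.54625 / 1.107 = 3.20348 years.

3.203 years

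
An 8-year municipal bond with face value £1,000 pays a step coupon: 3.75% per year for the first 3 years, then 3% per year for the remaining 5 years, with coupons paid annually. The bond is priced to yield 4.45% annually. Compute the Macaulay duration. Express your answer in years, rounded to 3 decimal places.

7.066 years

Periodic yield y = 0.0445. Discount each cash flow and weight by its year:
  t   CF        PV=CF/(1+0.0445)^t    t·PV
  1        37.50        35.9023        35.9023
  2        37.50        34.3728        68.7455
  3        37.50        32.9083        98.7250
  4        30.00        25.2050       100.8202
  5        30.00        24.1312       120.6560
  6        30.00        23.1031       138.6187
  7        30.00        22.1188       154.8318
  8     1,030.00       727.0590     5,816.4722
  Σ                    924.8007     6,534.7718
Price P = Σ PV = 924.8007.
Macaulay duration = Σ(t·PV) / P = 6,534.7718 / 924.8007 = 7.06614 years.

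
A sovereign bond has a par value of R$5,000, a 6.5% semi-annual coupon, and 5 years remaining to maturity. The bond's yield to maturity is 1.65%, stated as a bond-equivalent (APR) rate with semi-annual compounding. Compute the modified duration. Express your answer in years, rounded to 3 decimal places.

4.388 years

Periodic yield y = 0.00825. First find Macaulay duration:
  t   CF        PV=CF/(1+0.00825)^t    t·PV
  1       162.50       161.1703       161.1703
  2       162.50       159.8516       319.7031
  3       162.50       158.5436       475.6308
  4       162.50       157.2463       628.9852
  5       162.50       155.9596       779.7982
  6       162.50       154.6835       928.1010
  7       162.50       153.4178     1,073.9246
  8       162.50       152.1625     1,217.2997
  9       162.50       150.9174     1,358.2565
  10    5,162.50     4,755.2982    47,552.9822
  Σ                  6,159.2508    54,495.8516
P = 6,159.2508; Macaulay duration = 54,495.8516 / 6,159.2508 = 8.84781 half-year periods = 4.42390 years.
Modified duration = D_Mac / (1 + y) = 4.42390 / 1.00825 = 4.38770 years.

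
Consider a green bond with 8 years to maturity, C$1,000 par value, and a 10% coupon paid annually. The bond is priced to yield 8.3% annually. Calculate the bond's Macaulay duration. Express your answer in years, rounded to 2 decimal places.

Periodic yield y = 0.083. Discount each cash flow and weight by its year:
  t   CF        PV=CF/(1+0.083)^t    t·PV
  1       100.00        92.3361        92.3361
  2       100.00        85.2596       170.5191
  3       100.00        78.7254       236.1761
  4       100.00        72.6919       290.7677
  5       100.00        67.1209       335.6045
  6       100.00        61.9768       371.8609
  7       100.00        57.2270       400.5888
  8     1,100.00       581.2528     4,650.0221
  Σ                  1,096.5904     6,547.8753
Price P = Σ PV = 1,096.5904.
Macaulay duration = Σ(t·PV) / P = 6,547.8753 / 1,096.5904 = 5.97112 years.

5.97 years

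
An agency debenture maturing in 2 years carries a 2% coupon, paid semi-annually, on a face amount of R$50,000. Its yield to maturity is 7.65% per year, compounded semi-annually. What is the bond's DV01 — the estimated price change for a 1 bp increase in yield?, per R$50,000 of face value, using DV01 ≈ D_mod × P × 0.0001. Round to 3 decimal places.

R$8.504

Periodic yield y = 0.03825.
  t   CF        PV=CF/(1+0.03825)^t    t·PV
  1       500.00       481.5796       481.5796
  2       500.00       463.8378       927.6756
  3       500.00       446.7496     1,340.2488
  4    50,500.00    43,459.3893   173,837.5571
  Σ                 44,851.5563   176,587.0611
P = 44,851.5563; D_Mac = 3.93714 half-year periods = 1.96857 yrs; D_mod = 1.89605 yrs.
DV01 ≈ 1.89605 × 44,851.5563 × 0.0001 = 8.504072.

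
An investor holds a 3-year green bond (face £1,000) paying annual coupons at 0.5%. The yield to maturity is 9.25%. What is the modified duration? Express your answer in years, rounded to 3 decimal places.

Periodic yield y = 0.0925. First find Macaulay duration:
  t   CF        PV=CF/(1+0.0925)^t    t·PV
  1         5.00         4.5767         4.5767
  2         5.00         4.1892         8.3783
  3     1,005.00       770.7290     2,312.1871
  Σ                    779.4949     2,325.1421
P = 779.4949; Macaulay duration = 2,325.1421 / 779.4949 = 2.98288 years.
Modified duration = D_Mac / (1 + y) = 2.98288 / 1.0925 = 2.73033 years.

2.730 years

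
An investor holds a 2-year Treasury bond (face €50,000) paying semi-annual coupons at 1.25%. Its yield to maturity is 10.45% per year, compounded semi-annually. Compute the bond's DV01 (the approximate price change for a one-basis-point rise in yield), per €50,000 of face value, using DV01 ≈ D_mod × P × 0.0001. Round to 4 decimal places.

Periodic yield y = 0.05225.
  t   CF        PV=CF/(1+0.05225)^t    t·PV
  1       312.50       296.9827       296.9827
  2       312.50       282.2358       564.4717
  3       312.50       268.2213       804.6638
  4    50,312.50    41,039.3204   164,157.2815
  Σ                 41,886.7601   165,823.3996
P = 41,886.7601; D_Mac = 3.95885 half-year periods = 1.97942 yrs; D_mod = 1.88114 yrs.
DV01 ≈ 1.88114 × 41,886.7601 × 0.0001 = 7.879468.

€7.8795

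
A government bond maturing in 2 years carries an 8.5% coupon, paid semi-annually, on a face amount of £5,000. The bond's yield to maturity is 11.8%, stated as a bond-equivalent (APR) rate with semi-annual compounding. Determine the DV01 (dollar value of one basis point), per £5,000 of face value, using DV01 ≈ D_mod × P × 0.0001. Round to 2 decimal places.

£0.84

Periodic yield y = 0.059.
  t   CF        PV=CF/(1+0.059)^t    t·PV
  1       212.50       200.6610       200.6610
  2       212.50       189.4816       378.9632
  3       212.50       178.9250       536.7750
  4     5,212.50     4,144.4054    16,577.6215
  Σ                  4,713.4730    17,694.0207
P = 4,713.4730; D_Mac = 3.75392 half-year periods = 1.87696 yrs; D_mod = 1.77239 yrs.
DV01 ≈ 1.77239 × 4,713.4730 × 0.0001 = 0.835412.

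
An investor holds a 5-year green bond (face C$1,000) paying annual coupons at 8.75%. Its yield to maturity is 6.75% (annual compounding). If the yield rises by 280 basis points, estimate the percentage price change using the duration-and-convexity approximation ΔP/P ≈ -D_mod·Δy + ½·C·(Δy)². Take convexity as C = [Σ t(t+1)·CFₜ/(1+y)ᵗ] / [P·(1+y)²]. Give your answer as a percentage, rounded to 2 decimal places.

-10.41%

With y = 0.0675:
  t   CF        PV=CF/(1+0.0675)^t    t·PV        t(t+1)·PV
  1        87.50        81.9672        81.9672         163.9344
  2        87.50        76.7843       153.5685         460.7056
  3        87.50        71.9291       215.7872         863.1488
  4        87.50        67.3809       269.5234       1,347.6171
  5     1,087.50       784.4944     3,922.4720      23,534.8320
  Σ                  1,082.5558     4,643.3184      26,370.2379
P = 1,082.5558; D_Mac = 4.28922 yrs; D_mod = 4.01800 yrs; C = 21.37608.
Duration effect: -4.01800 × (+0.028) = -0.112504
Convexity effect: 0.5 × 21.37608 × (0.028)² = +0.0083794
ΔP/P ≈ -0.112504 + 0.0083794 = -0.104125 = -10.4125%.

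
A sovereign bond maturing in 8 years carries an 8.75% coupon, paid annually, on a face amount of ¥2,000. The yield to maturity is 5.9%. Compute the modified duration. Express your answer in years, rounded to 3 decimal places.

Periodic yield y = 0.059. First find Macaulay duration:
  t   CF        PV=CF/(1+0.059)^t    t·PV
  1       175.00       165.2502       165.2502
  2       175.00       156.0437       312.0873
  3       175.00       147.3500       442.0500
  4       175.00       139.1407       556.5628
  5       175.00       131.3888       656.9439
  6       175.00       124.0687       744.4123
  7       175.00       117.1565       820.0954
  8     2,175.00     1,374.9648    10,999.7184
  Σ                  2,355.3634    14,697.1204
P = 2,355.3634; Macaulay duration = 14,697.1204 / 2,355.3634 = 6.23985 years.
Modified duration = D_Mac / (1 + y) = 6.23985 / 1.059 = 5.89221 years.

5.892 years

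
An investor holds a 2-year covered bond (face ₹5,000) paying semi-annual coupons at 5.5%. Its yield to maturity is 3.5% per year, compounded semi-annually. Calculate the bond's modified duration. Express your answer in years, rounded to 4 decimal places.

Periodic yield y = 0.0175. First find Macaulay duration:
  t   CF        PV=CF/(1+0.0175)^t    t·PV
  1       137.50       135.1351       135.1351
  2       137.50       132.8109       265.6219
  3       137.50       130.5267       391.5802
  4     5,137.50     4,793.0743    19,172.2973
  Σ                  5,191.5471    19,964.6345
P = 5,191.5471; Macaulay duration = 19,964.6345 / 5,191.5471 = 3.84560 half-year periods = 1.92280 years.
Modified duration = D_Mac / (1 + y) = 1.92280 / 1.0175 = 1.88973 years.

1.8897 years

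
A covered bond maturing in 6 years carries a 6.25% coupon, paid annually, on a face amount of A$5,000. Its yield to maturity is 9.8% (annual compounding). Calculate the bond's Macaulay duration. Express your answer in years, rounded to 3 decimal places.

5.101 years

Periodic yield y = 0.098. Discount each cash flow and weight by its year:
  t   CF        PV=CF/(1+0.098)^t    t·PV
  1       312.50       284.6084       284.6084
  2       312.50       259.2062       518.4123
  3       312.50       236.0712       708.2136
  4       312.50       215.0011       860.0044
  5       312.50       195.8116       979.0578
  6     5,312.50     3,031.6908    18,190.1447
  Σ                  4,222.3892    21,540.4411
Price P = Σ PV = 4,222.3892.
Macaulay duration = Σ(t·PV) / P = 21,540.4411 / 4,222.3892 = 5.10148 years.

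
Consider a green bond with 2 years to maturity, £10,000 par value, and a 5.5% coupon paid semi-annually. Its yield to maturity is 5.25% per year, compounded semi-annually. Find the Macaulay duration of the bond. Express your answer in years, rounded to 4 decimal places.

Periodic yield y = 0.02625. Discount each cash flow and weight by its period:
  t   CF        PV=CF/(1+0.02625)^t    t·PV
  1       275.00       267.9659       267.9659
  2       275.00       261.1117       522.2234
  3       275.00       254.4329       763.2986
  4    10,275.00     9,263.3730    37,053.4919
  Σ                 10,046.8834    38,606.9797
Price P = Σ PV = 10,046.8834.
Macaulay duration = Σ(t·PV) / P = 38,606.9797 / 10,046.8834 = 3.84268 half-year periods.
In years: 3.84268 / 2 = 1.92134 years.

1.9213 years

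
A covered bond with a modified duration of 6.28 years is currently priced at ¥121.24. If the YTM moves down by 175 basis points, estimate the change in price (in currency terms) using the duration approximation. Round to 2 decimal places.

+¥13.32

Duration approximation: ΔP/P ≈ -D_mod · Δy = -6.28 × (-0.0175) = +0.109900.
ΔP ≈ 121.24 × (+0.109900) = +13.324276.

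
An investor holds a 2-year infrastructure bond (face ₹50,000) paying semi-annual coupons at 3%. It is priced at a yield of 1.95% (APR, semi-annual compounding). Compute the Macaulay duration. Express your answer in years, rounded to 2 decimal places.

1.96 years

Periodic yield y = 0.00975. Discount each cash flow and weight by its period:
  t   CF        PV=CF/(1+0.00975)^t    t·PV
  1       750.00       742.7581       742.7581
  2       750.00       735.5861     1,471.1723
  3       750.00       728.4834     2,185.4503
  4    50,750.00    48,818.0693   195,272.2770
  Σ                 51,024.8969   199,671.6577
Price P = Σ PV = 51,024.8969.
Macaulay duration = Σ(t·PV) / P = 199,671.6577 / 51,024.8969 = 3.91322 half-year periods.
In years: 3.91322 / 2 = 1.95661 years.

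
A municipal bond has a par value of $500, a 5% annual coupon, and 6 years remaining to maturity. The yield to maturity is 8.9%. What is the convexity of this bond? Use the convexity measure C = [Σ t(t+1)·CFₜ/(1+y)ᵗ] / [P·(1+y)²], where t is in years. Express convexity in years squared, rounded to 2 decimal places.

With y = 0.089:
  t   CF        PV=CF/(1+0.089)^t    t·PV        t(t+1)·PV
  1        25.00        22.9568        22.9568          45.9137
  2        25.00        21.0807        42.1613         126.4840
  3        25.00        19.3578        58.0734         232.2938
  4        25.00        17.7758        71.1031         355.5155
  5        25.00        16.3230        81.6151         489.6907
  6       525.00       314.7691     1,888.6143      13,220.3001
  Σ                    412.2632     2,164.5241      14,470.1978
P = 412.2632.
Convexity = Σ t(t+1)·PV / [P·(1+y)²] = 14,470.1978 / (412.2632 × 1.185921) = 29.59676.

29.60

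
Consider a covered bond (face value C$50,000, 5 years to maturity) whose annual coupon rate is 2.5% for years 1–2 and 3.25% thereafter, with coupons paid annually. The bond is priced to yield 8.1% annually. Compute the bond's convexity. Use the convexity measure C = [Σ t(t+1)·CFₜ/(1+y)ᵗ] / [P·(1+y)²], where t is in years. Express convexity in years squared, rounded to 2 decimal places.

23.66

With y = 0.081:
  t   CF        PV=CF/(1+0.081)^t    t·PV        t(t+1)·PV
  1     1,250.00     1,156.3367     1,156.3367       2,312.6735
  2     1,250.00     1,069.6917     2,139.3834       6,418.1502
  3     1,625.00     1,286.4007     3,859.2022      15,436.8090
  4     1,625.00     1,190.0099     4,760.0398      23,800.1988
  5    51,625.00    34,972.8959   174,864.4794   1,049,186.8763
  Σ                 39,675.3350   186,779.4415   1,097,154.7078
P = 39,675.3350.
Convexity = Σ t(t+1)·PV / [P·(1+y)²] = 1,097,154.7078 / (39,675.3350 × 1.168561) = 23.66442.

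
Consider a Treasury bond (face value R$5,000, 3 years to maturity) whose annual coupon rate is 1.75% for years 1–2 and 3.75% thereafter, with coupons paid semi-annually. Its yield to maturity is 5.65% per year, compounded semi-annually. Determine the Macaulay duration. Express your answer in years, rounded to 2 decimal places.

2.93 years

Periodic yield y = 0.02825. Discount each cash flow and weight by its period:
  t   CF        PV=CF/(1+0.02825)^t    t·PV
  1        43.75        42.5480        42.5480
  2        43.75        41.3791        82.7581
  3        43.75        40.2422       120.7267
  4        43.75        39.1366       156.5464
  5        93.75        81.5601       407.8004
  6     5,093.75     4,309.6829    25,858.0974
  Σ                  4,554.5489    26,668.4771
Price P = Σ PV = 4,554.5489.
Macaulay duration = Σ(t·PV) / P = 26,668.4771 / 4,554.5489 = 5.85535 half-year periods.
In years: 5.85535 / 2 = 2.92767 years.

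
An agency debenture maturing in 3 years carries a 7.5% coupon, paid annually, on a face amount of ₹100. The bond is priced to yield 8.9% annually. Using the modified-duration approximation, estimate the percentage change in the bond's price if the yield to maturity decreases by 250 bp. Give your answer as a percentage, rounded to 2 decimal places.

Periodic yield y = 0.089. Modified duration first:
  t   CF        PV=CF/(1+0.089)^t    t·PV
  1         7.50         6.8871         6.8871
  2         7.50         6.3242        12.6484
  3       107.50        83.2386       249.7158
  Σ                     96.4499       269.2513
P = 96.4499; D_Mac = 2.79162 yrs; D_mod = 2.79162/(1+0.089) = 2.56347 yrs.
ΔP/P ≈ -D_mod · Δy = -2.56347 × (-0.025) = +0.064087 = +6.4087%.

+6.41%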